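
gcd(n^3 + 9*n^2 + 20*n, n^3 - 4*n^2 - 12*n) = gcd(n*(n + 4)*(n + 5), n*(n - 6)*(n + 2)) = n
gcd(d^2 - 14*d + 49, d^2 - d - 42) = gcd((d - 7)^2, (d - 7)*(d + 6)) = d - 7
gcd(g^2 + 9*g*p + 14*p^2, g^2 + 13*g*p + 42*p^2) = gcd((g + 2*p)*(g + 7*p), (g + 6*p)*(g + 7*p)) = g + 7*p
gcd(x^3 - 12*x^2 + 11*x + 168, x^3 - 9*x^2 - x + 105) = x^2 - 4*x - 21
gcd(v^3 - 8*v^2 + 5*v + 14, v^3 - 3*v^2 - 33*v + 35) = v - 7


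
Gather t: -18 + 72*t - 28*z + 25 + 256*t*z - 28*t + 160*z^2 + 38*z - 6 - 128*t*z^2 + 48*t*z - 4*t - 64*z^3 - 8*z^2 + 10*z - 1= t*(-128*z^2 + 304*z + 40) - 64*z^3 + 152*z^2 + 20*z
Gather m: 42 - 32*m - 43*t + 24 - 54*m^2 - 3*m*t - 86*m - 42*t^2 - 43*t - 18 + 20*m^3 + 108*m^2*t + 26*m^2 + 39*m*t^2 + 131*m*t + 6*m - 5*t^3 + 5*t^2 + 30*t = 20*m^3 + m^2*(108*t - 28) + m*(39*t^2 + 128*t - 112) - 5*t^3 - 37*t^2 - 56*t + 48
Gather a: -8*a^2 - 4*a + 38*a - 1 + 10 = -8*a^2 + 34*a + 9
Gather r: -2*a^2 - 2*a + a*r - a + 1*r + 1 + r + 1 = -2*a^2 - 3*a + r*(a + 2) + 2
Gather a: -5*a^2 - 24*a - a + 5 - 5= -5*a^2 - 25*a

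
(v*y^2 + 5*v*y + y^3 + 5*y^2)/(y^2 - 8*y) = (v*y + 5*v + y^2 + 5*y)/(y - 8)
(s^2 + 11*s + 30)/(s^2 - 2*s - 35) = (s + 6)/(s - 7)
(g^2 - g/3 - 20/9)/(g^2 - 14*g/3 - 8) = (g - 5/3)/(g - 6)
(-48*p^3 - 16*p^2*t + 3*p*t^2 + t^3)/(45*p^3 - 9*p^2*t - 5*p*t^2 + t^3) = (-16*p^2 + t^2)/(15*p^2 - 8*p*t + t^2)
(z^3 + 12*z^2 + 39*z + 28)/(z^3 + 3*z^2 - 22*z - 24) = (z^2 + 11*z + 28)/(z^2 + 2*z - 24)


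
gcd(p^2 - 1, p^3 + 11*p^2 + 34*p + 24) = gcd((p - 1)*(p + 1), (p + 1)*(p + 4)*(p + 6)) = p + 1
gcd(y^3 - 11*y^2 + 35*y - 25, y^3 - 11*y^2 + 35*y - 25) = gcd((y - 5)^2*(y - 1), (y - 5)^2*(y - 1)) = y^3 - 11*y^2 + 35*y - 25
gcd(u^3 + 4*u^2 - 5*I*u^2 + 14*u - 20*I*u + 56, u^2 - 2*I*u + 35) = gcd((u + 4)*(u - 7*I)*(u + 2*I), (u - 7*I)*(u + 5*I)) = u - 7*I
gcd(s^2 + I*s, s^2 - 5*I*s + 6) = s + I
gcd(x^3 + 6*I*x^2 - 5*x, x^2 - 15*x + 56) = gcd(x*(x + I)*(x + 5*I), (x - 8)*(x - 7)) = 1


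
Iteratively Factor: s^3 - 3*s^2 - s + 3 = (s - 3)*(s^2 - 1) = (s - 3)*(s + 1)*(s - 1)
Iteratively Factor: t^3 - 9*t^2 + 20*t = (t - 5)*(t^2 - 4*t) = t*(t - 5)*(t - 4)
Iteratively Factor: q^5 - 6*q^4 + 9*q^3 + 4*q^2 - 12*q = (q - 3)*(q^4 - 3*q^3 + 4*q) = (q - 3)*(q + 1)*(q^3 - 4*q^2 + 4*q) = (q - 3)*(q - 2)*(q + 1)*(q^2 - 2*q) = (q - 3)*(q - 2)^2*(q + 1)*(q)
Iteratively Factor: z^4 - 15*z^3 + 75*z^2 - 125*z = (z - 5)*(z^3 - 10*z^2 + 25*z) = (z - 5)^2*(z^2 - 5*z) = z*(z - 5)^2*(z - 5)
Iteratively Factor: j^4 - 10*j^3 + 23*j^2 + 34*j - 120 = (j - 5)*(j^3 - 5*j^2 - 2*j + 24) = (j - 5)*(j - 3)*(j^2 - 2*j - 8) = (j - 5)*(j - 4)*(j - 3)*(j + 2)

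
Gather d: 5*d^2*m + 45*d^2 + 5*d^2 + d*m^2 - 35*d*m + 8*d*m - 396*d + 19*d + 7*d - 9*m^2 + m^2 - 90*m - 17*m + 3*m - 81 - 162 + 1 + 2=d^2*(5*m + 50) + d*(m^2 - 27*m - 370) - 8*m^2 - 104*m - 240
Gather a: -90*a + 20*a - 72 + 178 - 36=70 - 70*a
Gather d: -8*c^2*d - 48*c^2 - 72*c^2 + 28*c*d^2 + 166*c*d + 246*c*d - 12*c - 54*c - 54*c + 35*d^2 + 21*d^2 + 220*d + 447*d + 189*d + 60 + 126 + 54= -120*c^2 - 120*c + d^2*(28*c + 56) + d*(-8*c^2 + 412*c + 856) + 240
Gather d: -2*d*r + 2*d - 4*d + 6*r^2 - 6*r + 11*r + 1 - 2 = d*(-2*r - 2) + 6*r^2 + 5*r - 1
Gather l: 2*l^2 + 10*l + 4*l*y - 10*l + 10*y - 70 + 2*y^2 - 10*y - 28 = 2*l^2 + 4*l*y + 2*y^2 - 98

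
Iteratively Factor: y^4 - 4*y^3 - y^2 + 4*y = (y + 1)*(y^3 - 5*y^2 + 4*y) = y*(y + 1)*(y^2 - 5*y + 4) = y*(y - 4)*(y + 1)*(y - 1)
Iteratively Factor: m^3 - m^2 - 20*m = (m)*(m^2 - m - 20) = m*(m - 5)*(m + 4)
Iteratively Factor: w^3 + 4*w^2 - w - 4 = (w + 1)*(w^2 + 3*w - 4) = (w - 1)*(w + 1)*(w + 4)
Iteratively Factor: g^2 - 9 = (g + 3)*(g - 3)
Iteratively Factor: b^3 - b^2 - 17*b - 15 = (b - 5)*(b^2 + 4*b + 3) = (b - 5)*(b + 3)*(b + 1)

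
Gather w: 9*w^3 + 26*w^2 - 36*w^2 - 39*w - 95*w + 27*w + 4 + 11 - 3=9*w^3 - 10*w^2 - 107*w + 12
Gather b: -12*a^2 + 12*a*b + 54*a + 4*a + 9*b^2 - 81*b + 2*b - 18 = -12*a^2 + 58*a + 9*b^2 + b*(12*a - 79) - 18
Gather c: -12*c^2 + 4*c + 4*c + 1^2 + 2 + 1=-12*c^2 + 8*c + 4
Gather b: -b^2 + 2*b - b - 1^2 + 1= -b^2 + b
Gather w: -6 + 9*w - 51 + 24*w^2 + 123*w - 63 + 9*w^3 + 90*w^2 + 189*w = 9*w^3 + 114*w^2 + 321*w - 120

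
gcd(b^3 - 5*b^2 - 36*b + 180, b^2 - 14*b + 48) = b - 6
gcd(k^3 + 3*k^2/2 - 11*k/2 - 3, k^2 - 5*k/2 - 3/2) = k + 1/2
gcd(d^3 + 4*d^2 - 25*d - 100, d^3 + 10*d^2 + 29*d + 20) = d^2 + 9*d + 20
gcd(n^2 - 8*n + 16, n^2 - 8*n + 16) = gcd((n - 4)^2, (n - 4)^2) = n^2 - 8*n + 16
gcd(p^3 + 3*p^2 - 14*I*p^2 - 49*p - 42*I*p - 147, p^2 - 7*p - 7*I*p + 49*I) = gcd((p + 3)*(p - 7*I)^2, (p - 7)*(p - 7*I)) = p - 7*I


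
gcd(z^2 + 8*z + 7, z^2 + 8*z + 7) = z^2 + 8*z + 7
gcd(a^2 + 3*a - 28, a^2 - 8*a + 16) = a - 4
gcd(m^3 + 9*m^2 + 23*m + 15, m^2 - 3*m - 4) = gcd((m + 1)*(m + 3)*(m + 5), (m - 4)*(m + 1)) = m + 1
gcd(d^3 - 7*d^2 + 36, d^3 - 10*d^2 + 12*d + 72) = d^2 - 4*d - 12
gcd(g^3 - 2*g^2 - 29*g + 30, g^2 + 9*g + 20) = g + 5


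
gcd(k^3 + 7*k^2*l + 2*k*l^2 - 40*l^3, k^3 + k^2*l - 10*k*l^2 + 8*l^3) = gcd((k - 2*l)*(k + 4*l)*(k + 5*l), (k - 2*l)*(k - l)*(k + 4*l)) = k^2 + 2*k*l - 8*l^2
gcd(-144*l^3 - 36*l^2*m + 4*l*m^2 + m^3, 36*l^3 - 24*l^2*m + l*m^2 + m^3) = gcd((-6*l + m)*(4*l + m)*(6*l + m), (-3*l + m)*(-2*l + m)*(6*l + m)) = 6*l + m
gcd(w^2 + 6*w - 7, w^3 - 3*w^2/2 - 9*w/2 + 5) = w - 1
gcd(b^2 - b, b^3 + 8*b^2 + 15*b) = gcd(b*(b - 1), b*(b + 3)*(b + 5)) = b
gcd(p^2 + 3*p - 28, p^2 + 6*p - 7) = p + 7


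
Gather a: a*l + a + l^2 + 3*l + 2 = a*(l + 1) + l^2 + 3*l + 2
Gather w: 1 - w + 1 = 2 - w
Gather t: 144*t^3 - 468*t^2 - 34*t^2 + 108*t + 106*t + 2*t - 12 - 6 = 144*t^3 - 502*t^2 + 216*t - 18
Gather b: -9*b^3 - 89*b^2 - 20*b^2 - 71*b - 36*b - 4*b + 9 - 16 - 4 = -9*b^3 - 109*b^2 - 111*b - 11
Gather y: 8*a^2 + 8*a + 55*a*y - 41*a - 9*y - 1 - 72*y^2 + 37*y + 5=8*a^2 - 33*a - 72*y^2 + y*(55*a + 28) + 4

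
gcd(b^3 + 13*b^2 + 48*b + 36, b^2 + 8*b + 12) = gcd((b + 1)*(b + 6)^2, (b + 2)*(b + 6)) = b + 6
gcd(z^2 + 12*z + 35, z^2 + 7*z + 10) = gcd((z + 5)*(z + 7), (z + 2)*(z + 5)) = z + 5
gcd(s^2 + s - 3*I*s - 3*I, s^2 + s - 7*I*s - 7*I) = s + 1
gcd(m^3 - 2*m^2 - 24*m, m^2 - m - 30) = m - 6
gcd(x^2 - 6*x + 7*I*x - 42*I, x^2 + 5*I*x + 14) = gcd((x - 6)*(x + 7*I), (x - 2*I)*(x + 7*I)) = x + 7*I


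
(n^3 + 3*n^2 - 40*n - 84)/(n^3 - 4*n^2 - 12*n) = (n + 7)/n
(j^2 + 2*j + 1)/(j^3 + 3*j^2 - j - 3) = (j + 1)/(j^2 + 2*j - 3)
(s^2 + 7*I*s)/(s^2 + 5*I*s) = (s + 7*I)/(s + 5*I)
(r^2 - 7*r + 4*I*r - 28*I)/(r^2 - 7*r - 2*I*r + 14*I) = (r + 4*I)/(r - 2*I)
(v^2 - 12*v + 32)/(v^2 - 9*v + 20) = (v - 8)/(v - 5)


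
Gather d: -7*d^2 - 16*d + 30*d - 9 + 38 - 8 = -7*d^2 + 14*d + 21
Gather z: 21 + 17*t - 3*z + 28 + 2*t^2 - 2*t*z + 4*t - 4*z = 2*t^2 + 21*t + z*(-2*t - 7) + 49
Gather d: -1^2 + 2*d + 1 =2*d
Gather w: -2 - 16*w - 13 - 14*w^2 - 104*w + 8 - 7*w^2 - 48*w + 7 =-21*w^2 - 168*w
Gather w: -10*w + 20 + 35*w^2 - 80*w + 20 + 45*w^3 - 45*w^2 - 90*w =45*w^3 - 10*w^2 - 180*w + 40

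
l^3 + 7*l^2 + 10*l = l*(l + 2)*(l + 5)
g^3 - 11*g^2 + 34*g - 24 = (g - 6)*(g - 4)*(g - 1)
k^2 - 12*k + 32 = (k - 8)*(k - 4)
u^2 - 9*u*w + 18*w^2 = (u - 6*w)*(u - 3*w)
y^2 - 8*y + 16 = (y - 4)^2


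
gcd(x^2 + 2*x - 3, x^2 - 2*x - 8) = 1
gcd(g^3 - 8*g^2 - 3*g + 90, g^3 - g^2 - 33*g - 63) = g + 3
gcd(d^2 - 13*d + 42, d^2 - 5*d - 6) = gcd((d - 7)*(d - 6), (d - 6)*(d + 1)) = d - 6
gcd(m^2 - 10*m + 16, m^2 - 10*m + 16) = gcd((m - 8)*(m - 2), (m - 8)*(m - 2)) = m^2 - 10*m + 16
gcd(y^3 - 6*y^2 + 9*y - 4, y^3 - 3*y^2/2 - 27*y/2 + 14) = y^2 - 5*y + 4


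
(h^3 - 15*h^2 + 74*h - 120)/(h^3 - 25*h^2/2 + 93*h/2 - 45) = 2*(h - 4)/(2*h - 3)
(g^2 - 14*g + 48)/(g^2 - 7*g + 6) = (g - 8)/(g - 1)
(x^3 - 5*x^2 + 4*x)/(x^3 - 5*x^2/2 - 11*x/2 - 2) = 2*x*(x - 1)/(2*x^2 + 3*x + 1)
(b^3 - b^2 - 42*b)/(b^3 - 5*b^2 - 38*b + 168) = b/(b - 4)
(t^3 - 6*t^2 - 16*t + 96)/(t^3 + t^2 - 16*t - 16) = (t - 6)/(t + 1)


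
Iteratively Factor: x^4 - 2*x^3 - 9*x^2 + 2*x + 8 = (x - 1)*(x^3 - x^2 - 10*x - 8) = (x - 1)*(x + 2)*(x^2 - 3*x - 4) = (x - 4)*(x - 1)*(x + 2)*(x + 1)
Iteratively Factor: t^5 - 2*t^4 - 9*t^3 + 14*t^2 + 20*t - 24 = (t + 2)*(t^4 - 4*t^3 - t^2 + 16*t - 12) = (t - 3)*(t + 2)*(t^3 - t^2 - 4*t + 4) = (t - 3)*(t + 2)^2*(t^2 - 3*t + 2) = (t - 3)*(t - 2)*(t + 2)^2*(t - 1)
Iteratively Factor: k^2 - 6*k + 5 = (k - 1)*(k - 5)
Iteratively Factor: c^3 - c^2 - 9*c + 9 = (c - 3)*(c^2 + 2*c - 3) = (c - 3)*(c - 1)*(c + 3)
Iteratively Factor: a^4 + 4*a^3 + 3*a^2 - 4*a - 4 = (a + 1)*(a^3 + 3*a^2 - 4) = (a + 1)*(a + 2)*(a^2 + a - 2) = (a + 1)*(a + 2)^2*(a - 1)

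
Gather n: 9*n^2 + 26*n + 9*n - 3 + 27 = 9*n^2 + 35*n + 24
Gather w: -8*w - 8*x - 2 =-8*w - 8*x - 2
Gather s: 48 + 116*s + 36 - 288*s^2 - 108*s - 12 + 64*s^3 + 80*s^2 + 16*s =64*s^3 - 208*s^2 + 24*s + 72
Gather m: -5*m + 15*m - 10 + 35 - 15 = 10*m + 10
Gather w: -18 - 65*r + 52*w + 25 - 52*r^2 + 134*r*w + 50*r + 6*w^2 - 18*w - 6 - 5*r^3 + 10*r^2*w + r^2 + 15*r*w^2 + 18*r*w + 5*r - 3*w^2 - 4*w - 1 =-5*r^3 - 51*r^2 - 10*r + w^2*(15*r + 3) + w*(10*r^2 + 152*r + 30)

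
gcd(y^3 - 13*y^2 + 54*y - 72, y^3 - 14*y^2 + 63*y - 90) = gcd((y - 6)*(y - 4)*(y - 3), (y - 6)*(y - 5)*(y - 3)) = y^2 - 9*y + 18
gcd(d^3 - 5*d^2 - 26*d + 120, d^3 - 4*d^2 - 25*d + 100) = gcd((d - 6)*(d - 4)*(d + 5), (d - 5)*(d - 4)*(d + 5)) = d^2 + d - 20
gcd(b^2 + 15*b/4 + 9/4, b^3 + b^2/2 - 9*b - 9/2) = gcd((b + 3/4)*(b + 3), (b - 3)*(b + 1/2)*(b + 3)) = b + 3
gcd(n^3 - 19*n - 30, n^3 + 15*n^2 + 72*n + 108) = n + 3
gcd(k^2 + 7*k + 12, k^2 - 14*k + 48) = 1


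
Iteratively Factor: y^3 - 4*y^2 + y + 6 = (y + 1)*(y^2 - 5*y + 6) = (y - 3)*(y + 1)*(y - 2)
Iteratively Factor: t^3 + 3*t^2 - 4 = (t + 2)*(t^2 + t - 2) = (t - 1)*(t + 2)*(t + 2)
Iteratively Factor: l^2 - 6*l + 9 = (l - 3)*(l - 3)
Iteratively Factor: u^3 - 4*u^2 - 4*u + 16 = (u + 2)*(u^2 - 6*u + 8) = (u - 2)*(u + 2)*(u - 4)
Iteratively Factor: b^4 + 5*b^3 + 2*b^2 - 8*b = (b + 2)*(b^3 + 3*b^2 - 4*b) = b*(b + 2)*(b^2 + 3*b - 4) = b*(b - 1)*(b + 2)*(b + 4)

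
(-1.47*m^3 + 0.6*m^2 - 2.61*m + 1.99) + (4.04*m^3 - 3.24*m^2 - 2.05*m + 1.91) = 2.57*m^3 - 2.64*m^2 - 4.66*m + 3.9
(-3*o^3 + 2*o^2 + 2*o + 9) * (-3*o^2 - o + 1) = 9*o^5 - 3*o^4 - 11*o^3 - 27*o^2 - 7*o + 9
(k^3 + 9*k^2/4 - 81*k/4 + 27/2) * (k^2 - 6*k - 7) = k^5 - 15*k^4/4 - 163*k^3/4 + 477*k^2/4 + 243*k/4 - 189/2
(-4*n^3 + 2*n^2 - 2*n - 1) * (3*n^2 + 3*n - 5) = -12*n^5 - 6*n^4 + 20*n^3 - 19*n^2 + 7*n + 5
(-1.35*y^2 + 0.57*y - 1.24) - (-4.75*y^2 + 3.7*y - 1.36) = 3.4*y^2 - 3.13*y + 0.12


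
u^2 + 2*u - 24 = (u - 4)*(u + 6)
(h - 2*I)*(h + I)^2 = h^3 + 3*h + 2*I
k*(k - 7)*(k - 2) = k^3 - 9*k^2 + 14*k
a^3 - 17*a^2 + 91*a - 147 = (a - 7)^2*(a - 3)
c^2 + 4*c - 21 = (c - 3)*(c + 7)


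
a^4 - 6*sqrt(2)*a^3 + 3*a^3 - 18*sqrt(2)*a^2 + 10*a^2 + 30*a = a*(a + 3)*(a - 5*sqrt(2))*(a - sqrt(2))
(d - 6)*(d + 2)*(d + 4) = d^3 - 28*d - 48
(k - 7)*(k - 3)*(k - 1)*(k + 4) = k^4 - 7*k^3 - 13*k^2 + 103*k - 84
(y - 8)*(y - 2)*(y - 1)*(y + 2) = y^4 - 9*y^3 + 4*y^2 + 36*y - 32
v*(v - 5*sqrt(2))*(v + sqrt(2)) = v^3 - 4*sqrt(2)*v^2 - 10*v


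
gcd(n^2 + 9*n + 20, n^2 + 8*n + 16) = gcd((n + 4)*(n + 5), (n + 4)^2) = n + 4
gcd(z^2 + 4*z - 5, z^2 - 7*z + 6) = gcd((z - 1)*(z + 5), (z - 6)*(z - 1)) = z - 1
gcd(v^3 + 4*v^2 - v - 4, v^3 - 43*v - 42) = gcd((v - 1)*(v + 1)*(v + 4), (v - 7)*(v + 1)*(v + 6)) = v + 1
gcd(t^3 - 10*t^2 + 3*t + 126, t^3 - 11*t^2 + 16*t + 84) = t^2 - 13*t + 42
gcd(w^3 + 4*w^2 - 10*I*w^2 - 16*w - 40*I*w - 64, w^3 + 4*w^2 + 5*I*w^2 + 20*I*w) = w + 4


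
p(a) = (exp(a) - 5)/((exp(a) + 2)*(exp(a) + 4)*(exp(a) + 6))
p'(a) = -(exp(a) - 5)*exp(a)/((exp(a) + 2)*(exp(a) + 4)*(exp(a) + 6)^2) - (exp(a) - 5)*exp(a)/((exp(a) + 2)*(exp(a) + 4)^2*(exp(a) + 6)) - (exp(a) - 5)*exp(a)/((exp(a) + 2)^2*(exp(a) + 4)*(exp(a) + 6)) + exp(a)/((exp(a) + 2)*(exp(a) + 4)*(exp(a) + 6))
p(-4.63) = -0.10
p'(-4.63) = 0.00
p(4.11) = 0.00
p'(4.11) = -0.00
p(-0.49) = -0.06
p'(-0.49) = 0.03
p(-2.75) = -0.10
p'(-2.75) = 0.01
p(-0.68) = -0.06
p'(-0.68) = 0.03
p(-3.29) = -0.10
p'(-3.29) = 0.00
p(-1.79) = -0.09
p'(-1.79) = 0.02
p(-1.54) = -0.08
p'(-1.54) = 0.02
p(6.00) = 0.00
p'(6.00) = 0.00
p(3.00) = 0.00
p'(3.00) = 0.00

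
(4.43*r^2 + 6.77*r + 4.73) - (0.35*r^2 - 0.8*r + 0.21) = 4.08*r^2 + 7.57*r + 4.52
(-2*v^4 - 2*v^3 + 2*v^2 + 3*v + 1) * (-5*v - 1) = 10*v^5 + 12*v^4 - 8*v^3 - 17*v^2 - 8*v - 1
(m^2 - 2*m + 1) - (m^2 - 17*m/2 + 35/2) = 13*m/2 - 33/2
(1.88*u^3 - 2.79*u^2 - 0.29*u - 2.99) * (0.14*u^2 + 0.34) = 0.2632*u^5 - 0.3906*u^4 + 0.5986*u^3 - 1.3672*u^2 - 0.0986*u - 1.0166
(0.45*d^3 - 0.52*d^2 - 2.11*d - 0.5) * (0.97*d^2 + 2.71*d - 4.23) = 0.4365*d^5 + 0.7151*d^4 - 5.3594*d^3 - 4.0035*d^2 + 7.5703*d + 2.115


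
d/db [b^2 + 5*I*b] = 2*b + 5*I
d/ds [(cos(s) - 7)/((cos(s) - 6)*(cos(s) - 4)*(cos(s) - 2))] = (339*cos(s) - 33*cos(2*s) + cos(3*s) - 553)*sin(s)/(2*(cos(s) - 6)^2*(cos(s) - 4)^2*(cos(s) - 2)^2)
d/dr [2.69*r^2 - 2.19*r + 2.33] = 5.38*r - 2.19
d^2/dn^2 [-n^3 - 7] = -6*n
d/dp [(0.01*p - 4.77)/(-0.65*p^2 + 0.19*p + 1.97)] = (0.0065*p^2 - 6.201*p + 0.926)/(0.4225*p^4 - 0.247*p^3 - 2.5249*p^2 + 0.7486*p + 3.8809)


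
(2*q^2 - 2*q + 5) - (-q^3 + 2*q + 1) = q^3 + 2*q^2 - 4*q + 4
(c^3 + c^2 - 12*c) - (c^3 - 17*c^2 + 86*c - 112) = 18*c^2 - 98*c + 112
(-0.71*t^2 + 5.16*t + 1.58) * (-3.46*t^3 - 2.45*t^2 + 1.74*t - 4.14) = 2.4566*t^5 - 16.1141*t^4 - 19.3442*t^3 + 8.0468*t^2 - 18.6132*t - 6.5412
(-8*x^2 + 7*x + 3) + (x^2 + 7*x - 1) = -7*x^2 + 14*x + 2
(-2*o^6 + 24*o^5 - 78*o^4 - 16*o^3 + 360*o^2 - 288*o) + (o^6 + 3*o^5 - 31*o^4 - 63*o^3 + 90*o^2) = -o^6 + 27*o^5 - 109*o^4 - 79*o^3 + 450*o^2 - 288*o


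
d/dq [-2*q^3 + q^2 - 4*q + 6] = -6*q^2 + 2*q - 4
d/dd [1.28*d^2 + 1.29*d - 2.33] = 2.56*d + 1.29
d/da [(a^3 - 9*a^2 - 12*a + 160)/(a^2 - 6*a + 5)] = (a^2 - 2*a + 36)/(a^2 - 2*a + 1)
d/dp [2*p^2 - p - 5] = 4*p - 1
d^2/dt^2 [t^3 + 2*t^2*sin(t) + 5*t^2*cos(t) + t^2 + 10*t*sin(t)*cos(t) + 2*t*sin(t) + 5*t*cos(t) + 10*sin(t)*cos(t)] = -2*t^2*sin(t) - 5*t^2*cos(t) - 22*t*sin(t) - 20*t*sin(2*t) + 3*t*cos(t) + 6*t - 6*sin(t) + 14*cos(t) + 20*sqrt(2)*cos(2*t + pi/4) + 2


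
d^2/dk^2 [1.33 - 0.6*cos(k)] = 0.6*cos(k)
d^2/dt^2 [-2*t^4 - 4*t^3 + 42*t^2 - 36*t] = -24*t^2 - 24*t + 84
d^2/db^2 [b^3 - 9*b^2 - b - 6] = 6*b - 18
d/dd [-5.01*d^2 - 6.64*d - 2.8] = -10.02*d - 6.64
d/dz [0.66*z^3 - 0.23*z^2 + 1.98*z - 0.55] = 1.98*z^2 - 0.46*z + 1.98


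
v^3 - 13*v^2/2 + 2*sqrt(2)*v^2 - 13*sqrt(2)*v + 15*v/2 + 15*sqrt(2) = (v - 5)*(v - 3/2)*(v + 2*sqrt(2))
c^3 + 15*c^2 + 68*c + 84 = (c + 2)*(c + 6)*(c + 7)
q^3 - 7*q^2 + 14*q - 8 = (q - 4)*(q - 2)*(q - 1)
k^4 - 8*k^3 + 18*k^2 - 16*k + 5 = (k - 5)*(k - 1)^3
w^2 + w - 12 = (w - 3)*(w + 4)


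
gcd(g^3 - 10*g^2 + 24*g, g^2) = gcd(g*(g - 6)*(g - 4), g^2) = g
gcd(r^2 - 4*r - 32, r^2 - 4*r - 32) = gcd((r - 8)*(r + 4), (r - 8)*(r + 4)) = r^2 - 4*r - 32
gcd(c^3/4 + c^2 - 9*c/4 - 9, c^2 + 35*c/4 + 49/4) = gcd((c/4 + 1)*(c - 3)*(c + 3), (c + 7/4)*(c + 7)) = 1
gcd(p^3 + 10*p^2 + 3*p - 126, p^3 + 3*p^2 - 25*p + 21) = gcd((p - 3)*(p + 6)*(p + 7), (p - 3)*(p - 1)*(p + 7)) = p^2 + 4*p - 21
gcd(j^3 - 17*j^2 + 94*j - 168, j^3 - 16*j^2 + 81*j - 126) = j^2 - 13*j + 42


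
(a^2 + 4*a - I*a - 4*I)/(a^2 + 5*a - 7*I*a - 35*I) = (a^2 + a*(4 - I) - 4*I)/(a^2 + a*(5 - 7*I) - 35*I)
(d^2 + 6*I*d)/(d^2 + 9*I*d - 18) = d/(d + 3*I)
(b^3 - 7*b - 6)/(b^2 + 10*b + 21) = (b^3 - 7*b - 6)/(b^2 + 10*b + 21)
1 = 1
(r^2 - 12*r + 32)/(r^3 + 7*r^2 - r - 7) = (r^2 - 12*r + 32)/(r^3 + 7*r^2 - r - 7)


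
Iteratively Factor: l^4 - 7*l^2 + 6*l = (l - 2)*(l^3 + 2*l^2 - 3*l) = (l - 2)*(l + 3)*(l^2 - l) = l*(l - 2)*(l + 3)*(l - 1)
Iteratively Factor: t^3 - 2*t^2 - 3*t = (t - 3)*(t^2 + t) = (t - 3)*(t + 1)*(t)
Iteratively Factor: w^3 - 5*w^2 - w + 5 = (w - 1)*(w^2 - 4*w - 5) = (w - 1)*(w + 1)*(w - 5)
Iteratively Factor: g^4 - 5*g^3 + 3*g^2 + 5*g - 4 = (g - 1)*(g^3 - 4*g^2 - g + 4) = (g - 1)^2*(g^2 - 3*g - 4) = (g - 1)^2*(g + 1)*(g - 4)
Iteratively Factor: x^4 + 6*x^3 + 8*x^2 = (x + 2)*(x^3 + 4*x^2) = x*(x + 2)*(x^2 + 4*x) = x*(x + 2)*(x + 4)*(x)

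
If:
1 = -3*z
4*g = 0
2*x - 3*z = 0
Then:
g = 0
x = -1/2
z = -1/3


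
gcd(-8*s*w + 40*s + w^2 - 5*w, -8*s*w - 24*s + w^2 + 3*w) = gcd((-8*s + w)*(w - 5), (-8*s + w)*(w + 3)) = 8*s - w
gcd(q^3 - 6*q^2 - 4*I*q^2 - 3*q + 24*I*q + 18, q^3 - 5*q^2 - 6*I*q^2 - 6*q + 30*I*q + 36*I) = q - 6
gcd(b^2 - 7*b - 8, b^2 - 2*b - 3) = b + 1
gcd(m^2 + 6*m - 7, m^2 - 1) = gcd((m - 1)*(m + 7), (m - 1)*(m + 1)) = m - 1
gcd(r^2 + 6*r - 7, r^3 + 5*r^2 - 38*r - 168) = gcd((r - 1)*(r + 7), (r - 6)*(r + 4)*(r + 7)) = r + 7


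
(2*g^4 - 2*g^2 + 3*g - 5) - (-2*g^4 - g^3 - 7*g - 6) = 4*g^4 + g^3 - 2*g^2 + 10*g + 1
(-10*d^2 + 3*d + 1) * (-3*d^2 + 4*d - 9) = 30*d^4 - 49*d^3 + 99*d^2 - 23*d - 9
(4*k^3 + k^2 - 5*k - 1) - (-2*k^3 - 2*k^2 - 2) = 6*k^3 + 3*k^2 - 5*k + 1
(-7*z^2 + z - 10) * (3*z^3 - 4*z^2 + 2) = -21*z^5 + 31*z^4 - 34*z^3 + 26*z^2 + 2*z - 20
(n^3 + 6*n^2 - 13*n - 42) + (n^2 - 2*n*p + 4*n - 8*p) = n^3 + 7*n^2 - 2*n*p - 9*n - 8*p - 42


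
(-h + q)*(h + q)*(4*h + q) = -4*h^3 - h^2*q + 4*h*q^2 + q^3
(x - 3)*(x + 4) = x^2 + x - 12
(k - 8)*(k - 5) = k^2 - 13*k + 40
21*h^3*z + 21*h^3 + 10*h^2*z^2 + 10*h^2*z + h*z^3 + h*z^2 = (3*h + z)*(7*h + z)*(h*z + h)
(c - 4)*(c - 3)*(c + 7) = c^3 - 37*c + 84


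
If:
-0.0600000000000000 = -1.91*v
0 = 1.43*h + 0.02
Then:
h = -0.01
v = 0.03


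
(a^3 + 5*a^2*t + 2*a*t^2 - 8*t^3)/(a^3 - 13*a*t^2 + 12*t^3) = (-a - 2*t)/(-a + 3*t)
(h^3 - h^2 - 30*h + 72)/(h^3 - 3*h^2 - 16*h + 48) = (h + 6)/(h + 4)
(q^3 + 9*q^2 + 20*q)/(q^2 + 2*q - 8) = q*(q + 5)/(q - 2)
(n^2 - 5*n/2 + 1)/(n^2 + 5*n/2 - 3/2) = (n - 2)/(n + 3)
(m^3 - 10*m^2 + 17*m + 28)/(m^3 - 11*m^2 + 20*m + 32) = (m - 7)/(m - 8)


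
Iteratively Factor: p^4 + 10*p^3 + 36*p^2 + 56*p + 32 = (p + 2)*(p^3 + 8*p^2 + 20*p + 16) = (p + 2)^2*(p^2 + 6*p + 8) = (p + 2)^2*(p + 4)*(p + 2)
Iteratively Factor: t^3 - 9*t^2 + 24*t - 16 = (t - 4)*(t^2 - 5*t + 4) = (t - 4)*(t - 1)*(t - 4)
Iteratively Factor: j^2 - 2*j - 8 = (j + 2)*(j - 4)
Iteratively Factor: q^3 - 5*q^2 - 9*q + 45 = (q + 3)*(q^2 - 8*q + 15) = (q - 3)*(q + 3)*(q - 5)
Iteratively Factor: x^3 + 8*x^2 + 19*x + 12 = (x + 1)*(x^2 + 7*x + 12) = (x + 1)*(x + 3)*(x + 4)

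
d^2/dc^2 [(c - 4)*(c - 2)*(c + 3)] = 6*c - 6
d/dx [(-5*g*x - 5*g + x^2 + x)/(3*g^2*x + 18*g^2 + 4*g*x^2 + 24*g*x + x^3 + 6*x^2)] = ((-5*g + 2*x + 1)*(3*g^2*x + 18*g^2 + 4*g*x^2 + 24*g*x + x^3 + 6*x^2) + (5*g*x + 5*g - x^2 - x)*(3*g^2 + 8*g*x + 24*g + 3*x^2 + 12*x))/(3*g^2*x + 18*g^2 + 4*g*x^2 + 24*g*x + x^3 + 6*x^2)^2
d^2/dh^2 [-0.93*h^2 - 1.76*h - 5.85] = -1.86000000000000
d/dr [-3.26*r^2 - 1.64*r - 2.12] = -6.52*r - 1.64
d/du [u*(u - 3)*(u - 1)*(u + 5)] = 4*u^3 + 3*u^2 - 34*u + 15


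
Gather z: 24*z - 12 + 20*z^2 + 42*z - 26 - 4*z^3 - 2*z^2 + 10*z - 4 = -4*z^3 + 18*z^2 + 76*z - 42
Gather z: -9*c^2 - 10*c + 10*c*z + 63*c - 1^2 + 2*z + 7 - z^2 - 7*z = -9*c^2 + 53*c - z^2 + z*(10*c - 5) + 6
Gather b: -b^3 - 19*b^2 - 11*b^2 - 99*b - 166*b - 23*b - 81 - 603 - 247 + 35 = -b^3 - 30*b^2 - 288*b - 896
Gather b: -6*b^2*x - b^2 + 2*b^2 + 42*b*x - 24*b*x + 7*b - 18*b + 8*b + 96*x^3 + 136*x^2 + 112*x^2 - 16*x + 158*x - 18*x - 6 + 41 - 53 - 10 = b^2*(1 - 6*x) + b*(18*x - 3) + 96*x^3 + 248*x^2 + 124*x - 28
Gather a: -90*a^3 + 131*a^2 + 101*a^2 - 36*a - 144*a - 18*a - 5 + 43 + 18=-90*a^3 + 232*a^2 - 198*a + 56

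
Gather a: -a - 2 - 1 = -a - 3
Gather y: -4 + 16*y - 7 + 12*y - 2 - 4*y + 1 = 24*y - 12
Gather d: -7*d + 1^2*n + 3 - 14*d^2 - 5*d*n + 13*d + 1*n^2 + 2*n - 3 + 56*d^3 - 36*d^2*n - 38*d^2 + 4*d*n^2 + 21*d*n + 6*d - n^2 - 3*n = 56*d^3 + d^2*(-36*n - 52) + d*(4*n^2 + 16*n + 12)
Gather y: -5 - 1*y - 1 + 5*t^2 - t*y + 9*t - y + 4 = 5*t^2 + 9*t + y*(-t - 2) - 2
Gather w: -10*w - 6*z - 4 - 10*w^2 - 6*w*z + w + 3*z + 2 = -10*w^2 + w*(-6*z - 9) - 3*z - 2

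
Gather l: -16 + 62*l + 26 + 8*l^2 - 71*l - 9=8*l^2 - 9*l + 1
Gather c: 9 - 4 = 5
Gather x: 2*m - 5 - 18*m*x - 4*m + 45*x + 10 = -2*m + x*(45 - 18*m) + 5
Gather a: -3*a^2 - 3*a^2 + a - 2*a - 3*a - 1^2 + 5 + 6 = -6*a^2 - 4*a + 10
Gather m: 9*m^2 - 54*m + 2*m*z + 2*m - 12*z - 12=9*m^2 + m*(2*z - 52) - 12*z - 12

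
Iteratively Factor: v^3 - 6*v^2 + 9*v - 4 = (v - 1)*(v^2 - 5*v + 4) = (v - 1)^2*(v - 4)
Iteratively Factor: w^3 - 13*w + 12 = (w - 3)*(w^2 + 3*w - 4) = (w - 3)*(w - 1)*(w + 4)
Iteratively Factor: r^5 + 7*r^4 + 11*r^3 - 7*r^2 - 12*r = (r)*(r^4 + 7*r^3 + 11*r^2 - 7*r - 12) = r*(r + 3)*(r^3 + 4*r^2 - r - 4) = r*(r + 3)*(r + 4)*(r^2 - 1) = r*(r + 1)*(r + 3)*(r + 4)*(r - 1)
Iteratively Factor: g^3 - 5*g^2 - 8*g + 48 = (g - 4)*(g^2 - g - 12) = (g - 4)*(g + 3)*(g - 4)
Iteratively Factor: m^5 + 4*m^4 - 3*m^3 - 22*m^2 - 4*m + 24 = (m - 1)*(m^4 + 5*m^3 + 2*m^2 - 20*m - 24) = (m - 2)*(m - 1)*(m^3 + 7*m^2 + 16*m + 12) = (m - 2)*(m - 1)*(m + 2)*(m^2 + 5*m + 6) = (m - 2)*(m - 1)*(m + 2)^2*(m + 3)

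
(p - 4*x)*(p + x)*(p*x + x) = p^3*x - 3*p^2*x^2 + p^2*x - 4*p*x^3 - 3*p*x^2 - 4*x^3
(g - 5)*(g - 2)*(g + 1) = g^3 - 6*g^2 + 3*g + 10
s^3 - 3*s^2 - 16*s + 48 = (s - 4)*(s - 3)*(s + 4)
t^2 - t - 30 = (t - 6)*(t + 5)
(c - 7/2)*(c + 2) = c^2 - 3*c/2 - 7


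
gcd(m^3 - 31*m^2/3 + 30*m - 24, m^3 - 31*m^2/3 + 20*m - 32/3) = m - 4/3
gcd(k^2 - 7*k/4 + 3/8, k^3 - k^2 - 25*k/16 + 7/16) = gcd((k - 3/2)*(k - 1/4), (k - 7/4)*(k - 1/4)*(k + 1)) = k - 1/4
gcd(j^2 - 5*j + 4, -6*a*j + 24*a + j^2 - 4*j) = j - 4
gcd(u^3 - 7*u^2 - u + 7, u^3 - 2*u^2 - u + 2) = u^2 - 1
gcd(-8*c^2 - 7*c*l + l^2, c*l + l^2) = c + l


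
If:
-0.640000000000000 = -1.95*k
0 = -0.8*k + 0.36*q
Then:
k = 0.33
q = 0.73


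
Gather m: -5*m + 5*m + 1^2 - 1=0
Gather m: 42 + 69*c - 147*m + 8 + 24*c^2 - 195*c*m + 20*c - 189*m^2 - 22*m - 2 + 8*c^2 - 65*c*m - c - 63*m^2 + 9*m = 32*c^2 + 88*c - 252*m^2 + m*(-260*c - 160) + 48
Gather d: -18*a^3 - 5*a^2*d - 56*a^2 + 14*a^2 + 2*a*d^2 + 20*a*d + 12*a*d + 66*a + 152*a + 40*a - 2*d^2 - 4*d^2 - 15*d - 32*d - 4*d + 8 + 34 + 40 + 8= -18*a^3 - 42*a^2 + 258*a + d^2*(2*a - 6) + d*(-5*a^2 + 32*a - 51) + 90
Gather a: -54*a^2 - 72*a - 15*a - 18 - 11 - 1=-54*a^2 - 87*a - 30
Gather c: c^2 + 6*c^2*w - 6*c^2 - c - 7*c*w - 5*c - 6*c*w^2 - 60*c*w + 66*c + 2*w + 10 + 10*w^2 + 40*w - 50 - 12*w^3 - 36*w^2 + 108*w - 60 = c^2*(6*w - 5) + c*(-6*w^2 - 67*w + 60) - 12*w^3 - 26*w^2 + 150*w - 100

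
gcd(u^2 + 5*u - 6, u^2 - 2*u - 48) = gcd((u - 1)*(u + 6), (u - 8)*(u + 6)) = u + 6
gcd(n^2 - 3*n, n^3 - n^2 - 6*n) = n^2 - 3*n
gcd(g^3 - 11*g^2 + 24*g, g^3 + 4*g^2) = g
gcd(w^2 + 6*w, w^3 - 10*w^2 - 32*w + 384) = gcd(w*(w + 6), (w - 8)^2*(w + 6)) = w + 6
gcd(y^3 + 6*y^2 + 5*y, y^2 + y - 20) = y + 5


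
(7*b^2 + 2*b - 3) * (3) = 21*b^2 + 6*b - 9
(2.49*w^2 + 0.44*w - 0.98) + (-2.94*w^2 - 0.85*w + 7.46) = -0.45*w^2 - 0.41*w + 6.48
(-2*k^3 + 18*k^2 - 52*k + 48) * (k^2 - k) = -2*k^5 + 20*k^4 - 70*k^3 + 100*k^2 - 48*k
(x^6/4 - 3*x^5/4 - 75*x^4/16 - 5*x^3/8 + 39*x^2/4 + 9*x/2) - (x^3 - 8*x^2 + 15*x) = x^6/4 - 3*x^5/4 - 75*x^4/16 - 13*x^3/8 + 71*x^2/4 - 21*x/2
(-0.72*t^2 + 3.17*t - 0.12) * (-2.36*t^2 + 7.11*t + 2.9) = 1.6992*t^4 - 12.6004*t^3 + 20.7339*t^2 + 8.3398*t - 0.348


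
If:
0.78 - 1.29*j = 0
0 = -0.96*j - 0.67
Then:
No Solution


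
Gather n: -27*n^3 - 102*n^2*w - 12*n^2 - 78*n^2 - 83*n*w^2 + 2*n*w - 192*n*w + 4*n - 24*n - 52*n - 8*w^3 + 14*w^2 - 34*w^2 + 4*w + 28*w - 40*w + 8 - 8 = -27*n^3 + n^2*(-102*w - 90) + n*(-83*w^2 - 190*w - 72) - 8*w^3 - 20*w^2 - 8*w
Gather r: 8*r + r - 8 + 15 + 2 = 9*r + 9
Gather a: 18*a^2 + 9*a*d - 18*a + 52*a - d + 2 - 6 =18*a^2 + a*(9*d + 34) - d - 4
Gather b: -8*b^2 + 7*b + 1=-8*b^2 + 7*b + 1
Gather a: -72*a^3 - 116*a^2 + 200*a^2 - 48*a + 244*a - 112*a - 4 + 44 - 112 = -72*a^3 + 84*a^2 + 84*a - 72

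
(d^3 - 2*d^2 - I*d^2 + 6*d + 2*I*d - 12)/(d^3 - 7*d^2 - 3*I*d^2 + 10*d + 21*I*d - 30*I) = (d + 2*I)/(d - 5)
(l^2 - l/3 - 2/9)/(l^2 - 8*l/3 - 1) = (l - 2/3)/(l - 3)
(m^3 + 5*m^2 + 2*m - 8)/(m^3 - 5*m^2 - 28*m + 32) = (m + 2)/(m - 8)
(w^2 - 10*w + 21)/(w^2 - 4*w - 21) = (w - 3)/(w + 3)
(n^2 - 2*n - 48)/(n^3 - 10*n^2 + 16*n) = (n + 6)/(n*(n - 2))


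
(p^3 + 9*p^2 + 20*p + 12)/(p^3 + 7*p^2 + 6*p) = (p + 2)/p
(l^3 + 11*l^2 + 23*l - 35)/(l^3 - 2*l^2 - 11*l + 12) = (l^2 + 12*l + 35)/(l^2 - l - 12)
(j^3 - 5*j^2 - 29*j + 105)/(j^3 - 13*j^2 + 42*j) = (j^2 + 2*j - 15)/(j*(j - 6))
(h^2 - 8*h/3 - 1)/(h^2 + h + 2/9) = 3*(h - 3)/(3*h + 2)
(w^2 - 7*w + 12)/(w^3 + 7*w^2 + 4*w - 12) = (w^2 - 7*w + 12)/(w^3 + 7*w^2 + 4*w - 12)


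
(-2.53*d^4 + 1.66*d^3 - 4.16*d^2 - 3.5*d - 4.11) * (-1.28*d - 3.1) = 3.2384*d^5 + 5.7182*d^4 + 0.178800000000001*d^3 + 17.376*d^2 + 16.1108*d + 12.741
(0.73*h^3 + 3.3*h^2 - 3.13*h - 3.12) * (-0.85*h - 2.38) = -0.6205*h^4 - 4.5424*h^3 - 5.1935*h^2 + 10.1014*h + 7.4256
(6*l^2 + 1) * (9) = 54*l^2 + 9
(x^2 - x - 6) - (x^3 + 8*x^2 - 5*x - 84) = -x^3 - 7*x^2 + 4*x + 78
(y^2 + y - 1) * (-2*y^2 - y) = -2*y^4 - 3*y^3 + y^2 + y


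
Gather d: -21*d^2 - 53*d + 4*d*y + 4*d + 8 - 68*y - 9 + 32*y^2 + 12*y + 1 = -21*d^2 + d*(4*y - 49) + 32*y^2 - 56*y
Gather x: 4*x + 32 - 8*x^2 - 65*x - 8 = -8*x^2 - 61*x + 24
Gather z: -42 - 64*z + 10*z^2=10*z^2 - 64*z - 42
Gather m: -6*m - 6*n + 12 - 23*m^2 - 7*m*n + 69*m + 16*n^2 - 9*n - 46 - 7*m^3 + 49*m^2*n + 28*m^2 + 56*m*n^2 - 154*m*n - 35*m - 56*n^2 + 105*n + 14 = -7*m^3 + m^2*(49*n + 5) + m*(56*n^2 - 161*n + 28) - 40*n^2 + 90*n - 20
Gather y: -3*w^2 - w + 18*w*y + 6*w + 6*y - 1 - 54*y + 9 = -3*w^2 + 5*w + y*(18*w - 48) + 8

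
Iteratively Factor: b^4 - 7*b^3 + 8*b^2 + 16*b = (b - 4)*(b^3 - 3*b^2 - 4*b) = (b - 4)^2*(b^2 + b) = b*(b - 4)^2*(b + 1)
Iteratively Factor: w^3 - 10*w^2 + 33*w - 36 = (w - 4)*(w^2 - 6*w + 9) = (w - 4)*(w - 3)*(w - 3)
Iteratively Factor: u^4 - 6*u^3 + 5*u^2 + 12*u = (u - 3)*(u^3 - 3*u^2 - 4*u) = (u - 3)*(u + 1)*(u^2 - 4*u) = (u - 4)*(u - 3)*(u + 1)*(u)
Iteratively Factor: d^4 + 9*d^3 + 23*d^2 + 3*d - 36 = (d - 1)*(d^3 + 10*d^2 + 33*d + 36) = (d - 1)*(d + 3)*(d^2 + 7*d + 12) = (d - 1)*(d + 3)*(d + 4)*(d + 3)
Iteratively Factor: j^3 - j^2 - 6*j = (j - 3)*(j^2 + 2*j) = j*(j - 3)*(j + 2)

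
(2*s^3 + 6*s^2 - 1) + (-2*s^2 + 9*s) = 2*s^3 + 4*s^2 + 9*s - 1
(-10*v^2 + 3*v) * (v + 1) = -10*v^3 - 7*v^2 + 3*v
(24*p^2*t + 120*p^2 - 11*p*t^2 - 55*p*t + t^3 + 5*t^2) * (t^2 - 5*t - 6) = 24*p^2*t^3 - 744*p^2*t - 720*p^2 - 11*p*t^4 + 341*p*t^2 + 330*p*t + t^5 - 31*t^3 - 30*t^2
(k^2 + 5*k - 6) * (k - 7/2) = k^3 + 3*k^2/2 - 47*k/2 + 21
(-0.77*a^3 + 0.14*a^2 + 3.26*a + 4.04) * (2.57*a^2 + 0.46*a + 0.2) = -1.9789*a^5 + 0.00559999999999999*a^4 + 8.2886*a^3 + 11.9104*a^2 + 2.5104*a + 0.808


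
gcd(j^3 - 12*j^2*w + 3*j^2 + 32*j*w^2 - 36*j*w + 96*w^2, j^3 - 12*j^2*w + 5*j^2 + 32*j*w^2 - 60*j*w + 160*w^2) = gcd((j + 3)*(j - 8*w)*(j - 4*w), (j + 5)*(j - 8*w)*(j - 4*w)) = j^2 - 12*j*w + 32*w^2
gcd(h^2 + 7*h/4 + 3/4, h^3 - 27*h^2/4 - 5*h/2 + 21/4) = h + 1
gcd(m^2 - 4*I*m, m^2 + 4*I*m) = m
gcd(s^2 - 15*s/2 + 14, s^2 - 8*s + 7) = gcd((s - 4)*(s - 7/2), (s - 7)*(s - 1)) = 1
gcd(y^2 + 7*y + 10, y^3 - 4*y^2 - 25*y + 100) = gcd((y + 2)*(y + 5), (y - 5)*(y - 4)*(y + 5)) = y + 5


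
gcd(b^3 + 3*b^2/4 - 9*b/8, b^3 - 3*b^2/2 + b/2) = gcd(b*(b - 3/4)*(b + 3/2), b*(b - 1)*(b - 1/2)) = b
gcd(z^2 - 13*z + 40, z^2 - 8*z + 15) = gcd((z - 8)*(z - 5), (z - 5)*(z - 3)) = z - 5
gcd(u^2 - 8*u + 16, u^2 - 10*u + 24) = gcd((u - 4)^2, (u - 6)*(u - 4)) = u - 4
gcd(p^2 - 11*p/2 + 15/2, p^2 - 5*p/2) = p - 5/2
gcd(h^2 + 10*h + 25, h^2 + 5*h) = h + 5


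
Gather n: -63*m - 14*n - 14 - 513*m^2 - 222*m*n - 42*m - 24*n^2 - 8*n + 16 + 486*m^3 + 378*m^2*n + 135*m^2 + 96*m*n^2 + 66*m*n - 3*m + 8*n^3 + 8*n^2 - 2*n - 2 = 486*m^3 - 378*m^2 - 108*m + 8*n^3 + n^2*(96*m - 16) + n*(378*m^2 - 156*m - 24)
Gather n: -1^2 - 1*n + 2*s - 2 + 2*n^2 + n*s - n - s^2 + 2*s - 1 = 2*n^2 + n*(s - 2) - s^2 + 4*s - 4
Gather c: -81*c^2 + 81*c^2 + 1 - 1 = 0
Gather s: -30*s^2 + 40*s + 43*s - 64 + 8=-30*s^2 + 83*s - 56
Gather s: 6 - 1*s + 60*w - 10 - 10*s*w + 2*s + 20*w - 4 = s*(1 - 10*w) + 80*w - 8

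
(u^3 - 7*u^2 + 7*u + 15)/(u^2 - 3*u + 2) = (u^3 - 7*u^2 + 7*u + 15)/(u^2 - 3*u + 2)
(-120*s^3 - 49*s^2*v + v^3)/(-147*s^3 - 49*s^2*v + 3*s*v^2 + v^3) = (40*s^2 + 3*s*v - v^2)/(49*s^2 - v^2)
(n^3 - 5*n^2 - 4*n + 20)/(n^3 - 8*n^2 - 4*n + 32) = (n - 5)/(n - 8)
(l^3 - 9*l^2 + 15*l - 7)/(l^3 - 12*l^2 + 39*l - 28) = (l - 1)/(l - 4)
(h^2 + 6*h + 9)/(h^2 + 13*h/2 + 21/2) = 2*(h + 3)/(2*h + 7)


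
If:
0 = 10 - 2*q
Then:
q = 5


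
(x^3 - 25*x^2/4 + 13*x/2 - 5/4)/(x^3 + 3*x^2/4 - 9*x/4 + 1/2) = (x - 5)/(x + 2)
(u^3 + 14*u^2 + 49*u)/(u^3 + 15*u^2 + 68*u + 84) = u*(u + 7)/(u^2 + 8*u + 12)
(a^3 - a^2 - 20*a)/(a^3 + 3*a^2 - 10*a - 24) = a*(a - 5)/(a^2 - a - 6)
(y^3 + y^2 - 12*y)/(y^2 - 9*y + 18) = y*(y + 4)/(y - 6)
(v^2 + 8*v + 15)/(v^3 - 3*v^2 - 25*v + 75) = (v + 3)/(v^2 - 8*v + 15)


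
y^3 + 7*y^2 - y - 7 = (y - 1)*(y + 1)*(y + 7)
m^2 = m^2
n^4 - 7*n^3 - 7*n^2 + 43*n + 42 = (n - 7)*(n - 3)*(n + 1)*(n + 2)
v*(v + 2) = v^2 + 2*v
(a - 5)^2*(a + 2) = a^3 - 8*a^2 + 5*a + 50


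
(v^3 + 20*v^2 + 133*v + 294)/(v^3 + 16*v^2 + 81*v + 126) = (v + 7)/(v + 3)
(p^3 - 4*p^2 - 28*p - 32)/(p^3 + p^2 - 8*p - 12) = (p - 8)/(p - 3)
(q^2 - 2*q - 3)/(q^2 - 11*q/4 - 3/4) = 4*(q + 1)/(4*q + 1)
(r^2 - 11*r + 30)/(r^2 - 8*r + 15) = (r - 6)/(r - 3)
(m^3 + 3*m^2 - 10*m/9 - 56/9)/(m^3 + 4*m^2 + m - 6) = (m^2 + m - 28/9)/(m^2 + 2*m - 3)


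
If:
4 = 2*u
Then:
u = 2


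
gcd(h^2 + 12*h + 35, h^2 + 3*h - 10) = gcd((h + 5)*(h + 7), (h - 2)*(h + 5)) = h + 5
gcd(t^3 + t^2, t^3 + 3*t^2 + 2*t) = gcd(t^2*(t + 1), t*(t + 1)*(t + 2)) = t^2 + t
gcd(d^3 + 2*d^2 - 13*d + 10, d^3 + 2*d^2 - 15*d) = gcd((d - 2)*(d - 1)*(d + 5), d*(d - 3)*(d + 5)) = d + 5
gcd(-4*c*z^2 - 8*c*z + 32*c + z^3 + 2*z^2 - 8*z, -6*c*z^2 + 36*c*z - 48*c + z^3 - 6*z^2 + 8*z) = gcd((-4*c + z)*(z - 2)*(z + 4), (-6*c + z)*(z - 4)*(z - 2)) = z - 2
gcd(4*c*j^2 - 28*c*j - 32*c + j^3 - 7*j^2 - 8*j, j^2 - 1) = j + 1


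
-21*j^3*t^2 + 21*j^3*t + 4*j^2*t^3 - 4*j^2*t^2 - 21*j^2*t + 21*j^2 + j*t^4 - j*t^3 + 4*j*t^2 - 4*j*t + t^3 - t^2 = (-3*j + t)*(7*j + t)*(t - 1)*(j*t + 1)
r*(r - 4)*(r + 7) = r^3 + 3*r^2 - 28*r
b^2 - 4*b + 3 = (b - 3)*(b - 1)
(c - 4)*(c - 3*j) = c^2 - 3*c*j - 4*c + 12*j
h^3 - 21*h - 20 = (h - 5)*(h + 1)*(h + 4)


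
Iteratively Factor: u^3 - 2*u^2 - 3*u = (u)*(u^2 - 2*u - 3) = u*(u + 1)*(u - 3)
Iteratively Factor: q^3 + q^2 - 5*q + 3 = (q - 1)*(q^2 + 2*q - 3) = (q - 1)*(q + 3)*(q - 1)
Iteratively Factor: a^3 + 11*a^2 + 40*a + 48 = (a + 3)*(a^2 + 8*a + 16) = (a + 3)*(a + 4)*(a + 4)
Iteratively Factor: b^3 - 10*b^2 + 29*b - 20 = (b - 4)*(b^2 - 6*b + 5) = (b - 4)*(b - 1)*(b - 5)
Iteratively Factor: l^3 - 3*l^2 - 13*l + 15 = (l - 5)*(l^2 + 2*l - 3) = (l - 5)*(l - 1)*(l + 3)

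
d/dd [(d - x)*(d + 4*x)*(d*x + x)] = x*(3*d^2 + 6*d*x + 2*d - 4*x^2 + 3*x)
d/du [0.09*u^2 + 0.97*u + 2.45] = 0.18*u + 0.97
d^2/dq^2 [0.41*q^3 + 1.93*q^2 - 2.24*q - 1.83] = 2.46*q + 3.86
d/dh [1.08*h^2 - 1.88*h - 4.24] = 2.16*h - 1.88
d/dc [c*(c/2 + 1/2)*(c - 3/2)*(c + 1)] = 2*c^3 + 3*c^2/4 - 2*c - 3/4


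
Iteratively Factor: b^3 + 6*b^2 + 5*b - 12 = (b - 1)*(b^2 + 7*b + 12) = (b - 1)*(b + 4)*(b + 3)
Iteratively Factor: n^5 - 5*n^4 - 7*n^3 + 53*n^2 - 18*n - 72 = (n - 4)*(n^4 - n^3 - 11*n^2 + 9*n + 18) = (n - 4)*(n - 2)*(n^3 + n^2 - 9*n - 9) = (n - 4)*(n - 2)*(n + 1)*(n^2 - 9) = (n - 4)*(n - 2)*(n + 1)*(n + 3)*(n - 3)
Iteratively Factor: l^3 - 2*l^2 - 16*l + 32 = (l - 4)*(l^2 + 2*l - 8) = (l - 4)*(l - 2)*(l + 4)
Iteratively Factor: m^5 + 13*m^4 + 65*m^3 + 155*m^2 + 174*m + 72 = (m + 1)*(m^4 + 12*m^3 + 53*m^2 + 102*m + 72) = (m + 1)*(m + 4)*(m^3 + 8*m^2 + 21*m + 18) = (m + 1)*(m + 2)*(m + 4)*(m^2 + 6*m + 9) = (m + 1)*(m + 2)*(m + 3)*(m + 4)*(m + 3)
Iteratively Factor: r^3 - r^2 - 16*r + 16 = (r + 4)*(r^2 - 5*r + 4) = (r - 1)*(r + 4)*(r - 4)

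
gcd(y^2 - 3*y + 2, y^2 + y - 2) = y - 1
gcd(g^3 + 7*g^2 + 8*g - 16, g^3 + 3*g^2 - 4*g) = g^2 + 3*g - 4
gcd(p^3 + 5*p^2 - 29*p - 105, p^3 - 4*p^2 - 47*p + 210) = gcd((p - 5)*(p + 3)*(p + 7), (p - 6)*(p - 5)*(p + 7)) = p^2 + 2*p - 35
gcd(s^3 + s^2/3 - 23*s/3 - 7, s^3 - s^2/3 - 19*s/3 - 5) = s^2 - 2*s - 3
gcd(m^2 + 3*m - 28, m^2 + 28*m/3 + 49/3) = m + 7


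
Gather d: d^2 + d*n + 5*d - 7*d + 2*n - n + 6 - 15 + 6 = d^2 + d*(n - 2) + n - 3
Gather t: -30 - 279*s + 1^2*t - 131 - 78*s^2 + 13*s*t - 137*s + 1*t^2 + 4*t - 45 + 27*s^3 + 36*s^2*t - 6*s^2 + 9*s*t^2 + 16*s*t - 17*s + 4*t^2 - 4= 27*s^3 - 84*s^2 - 433*s + t^2*(9*s + 5) + t*(36*s^2 + 29*s + 5) - 210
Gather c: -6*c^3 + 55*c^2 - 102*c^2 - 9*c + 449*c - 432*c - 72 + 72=-6*c^3 - 47*c^2 + 8*c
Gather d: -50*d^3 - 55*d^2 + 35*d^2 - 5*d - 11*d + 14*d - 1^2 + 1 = -50*d^3 - 20*d^2 - 2*d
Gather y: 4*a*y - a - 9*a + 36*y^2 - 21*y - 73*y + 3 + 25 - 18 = -10*a + 36*y^2 + y*(4*a - 94) + 10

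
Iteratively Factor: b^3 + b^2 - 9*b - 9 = (b + 3)*(b^2 - 2*b - 3) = (b - 3)*(b + 3)*(b + 1)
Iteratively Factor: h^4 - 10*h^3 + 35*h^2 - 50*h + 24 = (h - 4)*(h^3 - 6*h^2 + 11*h - 6) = (h - 4)*(h - 2)*(h^2 - 4*h + 3) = (h - 4)*(h - 2)*(h - 1)*(h - 3)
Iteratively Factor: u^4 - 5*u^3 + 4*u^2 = (u - 1)*(u^3 - 4*u^2) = u*(u - 1)*(u^2 - 4*u) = u*(u - 4)*(u - 1)*(u)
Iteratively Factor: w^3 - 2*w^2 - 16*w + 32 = (w + 4)*(w^2 - 6*w + 8) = (w - 2)*(w + 4)*(w - 4)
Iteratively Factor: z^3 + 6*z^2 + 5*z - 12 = (z + 4)*(z^2 + 2*z - 3) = (z - 1)*(z + 4)*(z + 3)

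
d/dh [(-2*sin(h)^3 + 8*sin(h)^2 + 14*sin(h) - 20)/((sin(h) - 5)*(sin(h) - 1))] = -2*cos(h)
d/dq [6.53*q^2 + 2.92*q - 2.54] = 13.06*q + 2.92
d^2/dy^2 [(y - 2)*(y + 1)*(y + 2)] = 6*y + 2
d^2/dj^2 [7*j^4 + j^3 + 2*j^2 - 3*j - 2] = 84*j^2 + 6*j + 4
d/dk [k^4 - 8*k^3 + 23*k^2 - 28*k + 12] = 4*k^3 - 24*k^2 + 46*k - 28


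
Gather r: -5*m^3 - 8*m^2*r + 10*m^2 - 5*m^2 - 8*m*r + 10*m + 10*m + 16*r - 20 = -5*m^3 + 5*m^2 + 20*m + r*(-8*m^2 - 8*m + 16) - 20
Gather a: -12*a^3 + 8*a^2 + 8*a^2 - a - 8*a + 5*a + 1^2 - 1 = -12*a^3 + 16*a^2 - 4*a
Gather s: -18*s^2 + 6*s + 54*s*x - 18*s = -18*s^2 + s*(54*x - 12)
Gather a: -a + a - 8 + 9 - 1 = 0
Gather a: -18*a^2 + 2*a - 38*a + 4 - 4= -18*a^2 - 36*a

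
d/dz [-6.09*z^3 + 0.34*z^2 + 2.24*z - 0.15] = -18.27*z^2 + 0.68*z + 2.24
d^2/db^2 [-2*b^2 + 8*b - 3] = -4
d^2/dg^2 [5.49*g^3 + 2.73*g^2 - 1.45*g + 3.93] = 32.94*g + 5.46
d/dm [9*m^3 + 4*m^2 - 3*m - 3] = 27*m^2 + 8*m - 3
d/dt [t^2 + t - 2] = 2*t + 1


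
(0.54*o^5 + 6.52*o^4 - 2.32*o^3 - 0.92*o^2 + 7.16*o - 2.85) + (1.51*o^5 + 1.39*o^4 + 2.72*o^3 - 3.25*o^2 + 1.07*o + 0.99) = 2.05*o^5 + 7.91*o^4 + 0.4*o^3 - 4.17*o^2 + 8.23*o - 1.86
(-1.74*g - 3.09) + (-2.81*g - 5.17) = -4.55*g - 8.26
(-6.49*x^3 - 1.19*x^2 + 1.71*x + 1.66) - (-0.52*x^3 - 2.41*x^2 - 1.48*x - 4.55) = -5.97*x^3 + 1.22*x^2 + 3.19*x + 6.21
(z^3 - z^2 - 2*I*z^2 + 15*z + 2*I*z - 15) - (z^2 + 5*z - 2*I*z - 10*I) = z^3 - 2*z^2 - 2*I*z^2 + 10*z + 4*I*z - 15 + 10*I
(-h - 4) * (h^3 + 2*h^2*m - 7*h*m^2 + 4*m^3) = -h^4 - 2*h^3*m - 4*h^3 + 7*h^2*m^2 - 8*h^2*m - 4*h*m^3 + 28*h*m^2 - 16*m^3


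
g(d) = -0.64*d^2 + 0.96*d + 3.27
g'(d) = 0.96 - 1.28*d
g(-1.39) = 0.70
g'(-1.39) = 2.74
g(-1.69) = -0.18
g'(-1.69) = 3.12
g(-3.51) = -7.98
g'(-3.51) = 5.45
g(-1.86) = -0.73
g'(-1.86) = 3.34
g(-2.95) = -5.13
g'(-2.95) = 4.74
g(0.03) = 3.30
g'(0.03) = 0.92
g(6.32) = -16.23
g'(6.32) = -7.13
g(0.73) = 3.63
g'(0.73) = 0.03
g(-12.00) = -100.41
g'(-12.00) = 16.32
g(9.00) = -39.93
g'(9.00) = -10.56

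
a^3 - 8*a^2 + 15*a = a*(a - 5)*(a - 3)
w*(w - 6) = w^2 - 6*w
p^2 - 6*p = p*(p - 6)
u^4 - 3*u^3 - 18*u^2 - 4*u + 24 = (u - 6)*(u - 1)*(u + 2)^2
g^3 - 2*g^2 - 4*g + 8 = (g - 2)^2*(g + 2)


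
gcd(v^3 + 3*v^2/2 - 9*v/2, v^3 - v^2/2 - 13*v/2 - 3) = 1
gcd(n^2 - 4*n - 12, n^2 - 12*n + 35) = 1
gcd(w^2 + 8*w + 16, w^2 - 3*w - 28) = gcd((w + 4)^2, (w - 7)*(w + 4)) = w + 4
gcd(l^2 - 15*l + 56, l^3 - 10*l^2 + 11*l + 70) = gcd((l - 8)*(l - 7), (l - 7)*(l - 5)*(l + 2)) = l - 7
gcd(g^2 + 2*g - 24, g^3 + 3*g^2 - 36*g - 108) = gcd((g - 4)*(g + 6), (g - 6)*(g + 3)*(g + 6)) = g + 6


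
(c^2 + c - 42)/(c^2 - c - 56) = (c - 6)/(c - 8)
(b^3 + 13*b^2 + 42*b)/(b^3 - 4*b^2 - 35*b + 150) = b*(b + 7)/(b^2 - 10*b + 25)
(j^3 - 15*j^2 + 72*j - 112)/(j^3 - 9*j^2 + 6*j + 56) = (j - 4)/(j + 2)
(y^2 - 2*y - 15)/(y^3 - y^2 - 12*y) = (y - 5)/(y*(y - 4))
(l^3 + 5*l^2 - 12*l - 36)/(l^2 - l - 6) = l + 6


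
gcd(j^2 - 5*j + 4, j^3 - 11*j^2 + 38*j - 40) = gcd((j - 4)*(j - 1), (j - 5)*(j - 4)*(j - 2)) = j - 4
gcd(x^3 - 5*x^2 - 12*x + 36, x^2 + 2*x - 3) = x + 3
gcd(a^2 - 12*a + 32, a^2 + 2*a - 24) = a - 4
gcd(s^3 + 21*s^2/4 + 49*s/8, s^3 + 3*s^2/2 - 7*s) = s^2 + 7*s/2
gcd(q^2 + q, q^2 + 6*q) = q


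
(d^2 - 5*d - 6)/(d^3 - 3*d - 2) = (d - 6)/(d^2 - d - 2)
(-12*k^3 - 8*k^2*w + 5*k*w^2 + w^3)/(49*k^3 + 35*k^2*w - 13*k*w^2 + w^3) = (-12*k^2 + 4*k*w + w^2)/(49*k^2 - 14*k*w + w^2)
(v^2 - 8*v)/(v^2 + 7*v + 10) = v*(v - 8)/(v^2 + 7*v + 10)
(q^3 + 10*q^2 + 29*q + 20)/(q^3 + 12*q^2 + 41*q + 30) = (q + 4)/(q + 6)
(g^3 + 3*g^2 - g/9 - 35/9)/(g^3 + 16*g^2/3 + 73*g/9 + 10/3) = (3*g^2 + 4*g - 7)/(3*g^2 + 11*g + 6)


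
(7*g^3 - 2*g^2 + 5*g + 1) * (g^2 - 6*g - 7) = 7*g^5 - 44*g^4 - 32*g^3 - 15*g^2 - 41*g - 7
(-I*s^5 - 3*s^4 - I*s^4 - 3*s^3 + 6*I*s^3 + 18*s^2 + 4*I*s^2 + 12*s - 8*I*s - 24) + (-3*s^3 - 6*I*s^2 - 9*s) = -I*s^5 - 3*s^4 - I*s^4 - 6*s^3 + 6*I*s^3 + 18*s^2 - 2*I*s^2 + 3*s - 8*I*s - 24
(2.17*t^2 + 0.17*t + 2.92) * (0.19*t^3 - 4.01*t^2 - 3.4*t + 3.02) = 0.4123*t^5 - 8.6694*t^4 - 7.5049*t^3 - 5.7338*t^2 - 9.4146*t + 8.8184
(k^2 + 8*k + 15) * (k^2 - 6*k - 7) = k^4 + 2*k^3 - 40*k^2 - 146*k - 105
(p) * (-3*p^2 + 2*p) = -3*p^3 + 2*p^2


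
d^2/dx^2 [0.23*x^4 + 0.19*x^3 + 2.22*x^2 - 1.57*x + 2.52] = 2.76*x^2 + 1.14*x + 4.44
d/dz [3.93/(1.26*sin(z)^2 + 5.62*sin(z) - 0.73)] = -(9.9036*sin(z) + 22.0866)*cos(z)/(1.26*sin(z)^2 + 5.62*sin(z) - 0.73)^2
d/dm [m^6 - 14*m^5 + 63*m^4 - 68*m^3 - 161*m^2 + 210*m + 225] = 6*m^5 - 70*m^4 + 252*m^3 - 204*m^2 - 322*m + 210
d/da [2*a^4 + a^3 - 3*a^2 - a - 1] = 8*a^3 + 3*a^2 - 6*a - 1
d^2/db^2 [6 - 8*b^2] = -16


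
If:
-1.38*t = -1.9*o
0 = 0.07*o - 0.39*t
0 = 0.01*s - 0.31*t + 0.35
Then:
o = 0.00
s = -35.00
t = 0.00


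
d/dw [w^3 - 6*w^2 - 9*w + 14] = 3*w^2 - 12*w - 9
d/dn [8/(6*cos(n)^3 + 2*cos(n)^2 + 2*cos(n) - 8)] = 4*(9*cos(n)^2 + 2*cos(n) + 1)*sin(n)/(3*cos(n)^3 + cos(n)^2 + cos(n) - 4)^2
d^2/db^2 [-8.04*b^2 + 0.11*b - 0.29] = -16.0800000000000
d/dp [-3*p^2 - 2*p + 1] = -6*p - 2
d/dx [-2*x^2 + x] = 1 - 4*x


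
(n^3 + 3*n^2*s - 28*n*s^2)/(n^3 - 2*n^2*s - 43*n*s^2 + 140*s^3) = n/(n - 5*s)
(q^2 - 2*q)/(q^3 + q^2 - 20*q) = (q - 2)/(q^2 + q - 20)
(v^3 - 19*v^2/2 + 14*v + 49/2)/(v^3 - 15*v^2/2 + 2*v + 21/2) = (2*v - 7)/(2*v - 3)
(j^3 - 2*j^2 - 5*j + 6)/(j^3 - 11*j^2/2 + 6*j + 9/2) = 2*(j^2 + j - 2)/(2*j^2 - 5*j - 3)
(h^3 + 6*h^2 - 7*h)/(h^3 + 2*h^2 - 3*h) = (h + 7)/(h + 3)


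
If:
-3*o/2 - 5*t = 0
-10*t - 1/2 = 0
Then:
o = 1/6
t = -1/20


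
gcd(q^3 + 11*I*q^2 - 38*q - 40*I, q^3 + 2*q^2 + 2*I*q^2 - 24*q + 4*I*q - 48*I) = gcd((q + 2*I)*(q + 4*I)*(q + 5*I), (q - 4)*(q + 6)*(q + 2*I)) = q + 2*I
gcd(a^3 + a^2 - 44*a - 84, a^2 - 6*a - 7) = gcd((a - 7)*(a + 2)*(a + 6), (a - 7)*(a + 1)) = a - 7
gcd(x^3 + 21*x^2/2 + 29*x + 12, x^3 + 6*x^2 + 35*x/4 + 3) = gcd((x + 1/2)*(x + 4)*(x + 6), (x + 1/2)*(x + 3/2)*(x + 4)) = x^2 + 9*x/2 + 2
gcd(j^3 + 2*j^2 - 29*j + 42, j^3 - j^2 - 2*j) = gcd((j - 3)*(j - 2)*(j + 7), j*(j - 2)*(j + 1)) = j - 2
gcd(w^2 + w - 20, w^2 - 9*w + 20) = w - 4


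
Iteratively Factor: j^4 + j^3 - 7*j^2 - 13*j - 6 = (j + 1)*(j^3 - 7*j - 6) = (j + 1)^2*(j^2 - j - 6) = (j - 3)*(j + 1)^2*(j + 2)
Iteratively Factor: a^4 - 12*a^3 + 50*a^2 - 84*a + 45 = (a - 3)*(a^3 - 9*a^2 + 23*a - 15) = (a - 3)^2*(a^2 - 6*a + 5) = (a - 5)*(a - 3)^2*(a - 1)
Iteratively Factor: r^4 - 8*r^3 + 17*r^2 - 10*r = (r - 5)*(r^3 - 3*r^2 + 2*r) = (r - 5)*(r - 2)*(r^2 - r) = r*(r - 5)*(r - 2)*(r - 1)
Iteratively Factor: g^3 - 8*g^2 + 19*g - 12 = (g - 1)*(g^2 - 7*g + 12) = (g - 4)*(g - 1)*(g - 3)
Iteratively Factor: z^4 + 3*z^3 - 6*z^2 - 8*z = (z + 1)*(z^3 + 2*z^2 - 8*z) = (z - 2)*(z + 1)*(z^2 + 4*z) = z*(z - 2)*(z + 1)*(z + 4)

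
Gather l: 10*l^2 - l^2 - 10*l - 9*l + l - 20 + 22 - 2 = 9*l^2 - 18*l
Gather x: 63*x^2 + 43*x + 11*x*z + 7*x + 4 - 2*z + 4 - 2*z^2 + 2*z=63*x^2 + x*(11*z + 50) - 2*z^2 + 8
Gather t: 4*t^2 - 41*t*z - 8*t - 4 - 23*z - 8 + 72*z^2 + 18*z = 4*t^2 + t*(-41*z - 8) + 72*z^2 - 5*z - 12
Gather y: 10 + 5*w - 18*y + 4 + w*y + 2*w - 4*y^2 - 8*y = 7*w - 4*y^2 + y*(w - 26) + 14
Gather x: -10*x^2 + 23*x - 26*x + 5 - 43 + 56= -10*x^2 - 3*x + 18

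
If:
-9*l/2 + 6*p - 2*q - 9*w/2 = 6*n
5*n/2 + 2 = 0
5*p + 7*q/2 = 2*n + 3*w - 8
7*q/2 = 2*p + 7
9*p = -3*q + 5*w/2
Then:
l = -13594/1845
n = -4/5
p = 329/205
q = 598/205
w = 1902/205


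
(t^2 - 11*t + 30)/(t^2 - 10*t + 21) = (t^2 - 11*t + 30)/(t^2 - 10*t + 21)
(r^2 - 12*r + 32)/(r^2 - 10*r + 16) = (r - 4)/(r - 2)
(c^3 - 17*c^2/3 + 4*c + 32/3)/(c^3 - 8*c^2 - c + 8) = (3*c^2 - 20*c + 32)/(3*(c^2 - 9*c + 8))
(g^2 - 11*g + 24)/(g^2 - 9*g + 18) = (g - 8)/(g - 6)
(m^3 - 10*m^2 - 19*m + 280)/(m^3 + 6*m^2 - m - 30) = (m^2 - 15*m + 56)/(m^2 + m - 6)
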